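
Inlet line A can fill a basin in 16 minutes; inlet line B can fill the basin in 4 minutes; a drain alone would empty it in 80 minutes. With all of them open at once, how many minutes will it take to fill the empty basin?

10/3 minutes

Net rate = 1/16 + 1/4 − 1/80 = (5 + 20 − 1)/80 = 24/80 = 3/10 per minute.
Filling time = 1 ÷ (3/10) = 10/3 minutes.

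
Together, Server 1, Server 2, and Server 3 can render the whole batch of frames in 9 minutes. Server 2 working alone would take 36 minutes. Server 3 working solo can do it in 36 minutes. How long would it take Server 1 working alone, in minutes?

18 minutes

Combined rate is 1/9 per minute.
Known contribution: 1/36 + 1/36 = (1 + 1)/36 = 2/36 = 1/18 per minute.
So Server 1's rate is 1/9 − 1/18 = 1/18, meaning 18 minutes alone.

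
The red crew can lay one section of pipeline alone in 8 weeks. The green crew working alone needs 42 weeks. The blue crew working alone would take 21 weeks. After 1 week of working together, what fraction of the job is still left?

45/56

Combined rate: 1/8 + 1/42 + 1/21 = (21 + 4 + 8)/168 = 33/168 = 11/56 per week.
In 1 week they complete 1·11/56 = 11/56 of the job.
So 45/56 remains.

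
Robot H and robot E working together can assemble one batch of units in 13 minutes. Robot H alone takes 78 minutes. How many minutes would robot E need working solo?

Combined rate is 1/13 per minute.
Known contribution: 1/78 per minute.
So robot E's rate is 1/13 − 1/78 = 5/78, meaning 78/5 minutes alone.

78/5 minutes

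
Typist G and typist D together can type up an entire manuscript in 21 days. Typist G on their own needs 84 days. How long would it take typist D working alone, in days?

28 days

Combined rate is 1/21 per day.
Known contribution: 1/84 per day.
So typist D's rate is 1/21 − 1/84 = 1/28, meaning 28 days alone.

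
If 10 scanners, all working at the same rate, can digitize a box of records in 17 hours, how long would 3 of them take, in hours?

170/3 hours

Total work is 10·17 = 170 scanner-hours.
With 3 scanners: 170/3 hours.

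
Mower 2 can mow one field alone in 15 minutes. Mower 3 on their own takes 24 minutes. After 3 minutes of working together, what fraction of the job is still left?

Combined rate: 1/15 + 1/24 = (8 + 5)/120 = 13/120 per minute.
In 3 minutes they complete 3·13/120 = 13/40 of the job.
So 27/40 remains.

27/40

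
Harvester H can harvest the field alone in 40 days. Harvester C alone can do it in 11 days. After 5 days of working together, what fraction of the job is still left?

Combined rate: 1/40 + 1/11 = (11 + 40)/440 = 51/440 per day.
In 5 days they complete 5·51/440 = 51/88 of the job.
So 37/88 remains.

37/88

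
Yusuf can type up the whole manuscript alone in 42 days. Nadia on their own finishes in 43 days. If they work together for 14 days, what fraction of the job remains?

Combined rate: 1/42 + 1/43 = (43 + 42)/1806 = 85/1806 per day.
In 14 days they complete 14·85/1806 = 85/129 of the job.
So 44/129 remains.

44/129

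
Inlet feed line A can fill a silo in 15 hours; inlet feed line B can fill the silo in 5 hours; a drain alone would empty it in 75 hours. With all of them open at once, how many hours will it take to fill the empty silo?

75/19 hours

Net rate = 1/15 + 1/5 − 1/75 = (5 + 15 − 1)/75 = 19/75 per hour.
Filling time = 1 ÷ (19/75) = 75/19 hours.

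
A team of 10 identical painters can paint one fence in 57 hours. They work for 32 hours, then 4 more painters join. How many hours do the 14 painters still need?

125/7 hours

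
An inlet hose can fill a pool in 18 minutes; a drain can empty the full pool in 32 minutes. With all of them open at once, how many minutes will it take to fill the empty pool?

288/7 minutes

Net rate = 1/18 − 1/32 = (16 − 9)/288 = 7/288 per minute.
Filling time = 1 ÷ (7/288) = 288/7 minutes.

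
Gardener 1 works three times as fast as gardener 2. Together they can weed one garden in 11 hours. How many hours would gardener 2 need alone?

44 hours

Let gardener 2's rate be r; then gardener 1's rate is 3r, so together (3 + 1)r = 4r = 1/11.
Thus r = 1/44 per hour.
Gardener 2 alone: 44 hours; gardener 1 alone: 44/3 hours.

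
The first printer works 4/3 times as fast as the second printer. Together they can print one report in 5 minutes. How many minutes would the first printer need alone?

35/4 minutes

Let the second printer's rate be r; then the first printer's rate is (4/3)r, so together (4/3 + 1)r = (7/3)r = 1/5.
Thus r = 3/35 per minute.
The second printer alone: 35/3 minutes; the first printer alone: 35/4 minutes.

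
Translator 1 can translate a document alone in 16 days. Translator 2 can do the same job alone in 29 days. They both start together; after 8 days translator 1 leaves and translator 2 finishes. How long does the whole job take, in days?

29/2 days

In the first 8 days the combined rate is 45/464, so 45/58 of the job is done, leaving 13/58.
After translator 1 leaves the rate is 1/29 per day; the remaining 13/58 takes 13/2 days.
Total = 8 + 13/2 = 29/2 days.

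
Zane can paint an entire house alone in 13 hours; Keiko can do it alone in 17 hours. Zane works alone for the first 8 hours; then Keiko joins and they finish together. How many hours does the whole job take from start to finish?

In 8 hours Zane does 8/13 of the job, leaving 5/13.
Zane and Keiko together work at 30/221 per hour, so finishing takes 5/13 ÷ 30/221 = 17/6 hours.
Total time = 8 + 17/6 = 65/6 hours.

65/6 hours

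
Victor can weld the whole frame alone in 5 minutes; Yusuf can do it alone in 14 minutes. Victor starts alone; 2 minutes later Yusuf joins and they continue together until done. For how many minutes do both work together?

42/19 minutes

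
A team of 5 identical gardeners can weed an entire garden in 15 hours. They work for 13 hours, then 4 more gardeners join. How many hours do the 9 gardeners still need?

One gardener does 1/75 of the job per hour.
After 13 hours with 5 gardeners, 13/15 is done (2/15 left).
With 9 gardeners the rate is 9/75 = 3/25, so the rest takes 2/15 ÷ 3/25 = 10/9 hours.

10/9 hours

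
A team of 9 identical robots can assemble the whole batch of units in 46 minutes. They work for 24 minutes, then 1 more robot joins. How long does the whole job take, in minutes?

One robot does 1/414 of the job per minute.
After 24 minutes with 9 robots, 12/23 is done (11/23 left).
With 10 robots the rate is 10/414 = 5/207, so the rest takes 11/23 ÷ 5/207 = 99/5 minutes.
Total = 24 + 99/5 = 219/5 minutes.

219/5 minutes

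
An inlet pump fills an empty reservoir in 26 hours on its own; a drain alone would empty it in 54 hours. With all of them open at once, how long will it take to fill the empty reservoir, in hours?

351/7 hours

Net rate = 1/26 − 1/54 = (27 − 13)/702 = 14/702 = 7/351 per hour.
Filling time = 1 ÷ (7/351) = 351/7 hours.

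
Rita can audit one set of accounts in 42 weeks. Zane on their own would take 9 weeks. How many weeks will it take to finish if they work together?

126/17 weeks

Combined rate: 1/42 + 1/9 = (3 + 14)/126 = 17/126 per week.
Time = 1 ÷ (17/126) = 126/17 weeks.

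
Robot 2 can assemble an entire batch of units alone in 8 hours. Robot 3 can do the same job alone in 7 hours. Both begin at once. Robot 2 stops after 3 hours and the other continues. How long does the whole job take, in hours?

In the first 3 hours the combined rate is 15/56, so 45/56 of the job is done, leaving 11/56.
After Robot 2 leaves the rate is 1/7 per hour; the remaining 11/56 takes 11/8 hours.
Total = 3 + 11/8 = 35/8 hours.

35/8 hours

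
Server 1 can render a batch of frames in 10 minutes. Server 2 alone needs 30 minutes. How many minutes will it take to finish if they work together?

With two workers the combined time is the product over the sum: 10·30/(10+30) = 300/40 = 15/2 minutes.

15/2 minutes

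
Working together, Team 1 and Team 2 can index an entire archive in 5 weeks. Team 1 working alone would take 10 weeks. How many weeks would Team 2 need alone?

10 weeks

Combined rate is 1/5 per week.
Known contribution: 1/10 per week.
So Team 2's rate is 1/5 − 1/10 = 1/10, meaning 10 weeks alone.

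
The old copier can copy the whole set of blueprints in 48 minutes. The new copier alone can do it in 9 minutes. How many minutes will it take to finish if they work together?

144/19 minutes

Combined rate: 1/48 + 1/9 = (3 + 16)/144 = 19/144 per minute.
Time = 1 ÷ (19/144) = 144/19 minutes.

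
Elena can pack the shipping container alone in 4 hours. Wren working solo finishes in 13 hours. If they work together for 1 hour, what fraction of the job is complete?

Combined rate: 1/4 + 1/13 = (13 + 4)/52 = 17/52 per hour.
In 1 hour they complete 1·17/52 = 17/52 of the job.

17/52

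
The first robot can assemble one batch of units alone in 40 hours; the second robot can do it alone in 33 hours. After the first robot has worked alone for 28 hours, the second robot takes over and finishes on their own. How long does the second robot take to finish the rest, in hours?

In 28 hours the first robot does 28/40 = 7/10 of the job, leaving 3/10.
The second robot works at 1/33 per hour, so finishing takes 3/10 ÷ 1/33 = 99/10 hours.

99/10 hours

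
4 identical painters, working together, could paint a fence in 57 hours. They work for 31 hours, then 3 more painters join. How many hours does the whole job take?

321/7 hours

One painter does 1/228 of the job per hour.
After 31 hours with 4 painters, 31/57 is done (26/57 left).
With 7 painters the rate is 7/228, so the rest takes 26/57 ÷ 7/228 = 104/7 hours.
Total = 31 + 104/7 = 321/7 hours.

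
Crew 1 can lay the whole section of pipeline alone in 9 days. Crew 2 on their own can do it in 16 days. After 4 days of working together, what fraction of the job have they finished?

25/36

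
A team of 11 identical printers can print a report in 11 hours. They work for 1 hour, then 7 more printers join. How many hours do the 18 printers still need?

55/9 hours

One printer does 1/121 of the job per hour.
After 1 hour with 11 printers, 1/11 is done (10/11 left).
With 18 printers the rate is 18/121, so the rest takes 10/11 ÷ 18/121 = 55/9 hours.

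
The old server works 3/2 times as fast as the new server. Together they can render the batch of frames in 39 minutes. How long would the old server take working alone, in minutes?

65 minutes

Let the new server's rate be r; then the old server's rate is (3/2)r, so together (3/2 + 1)r = (5/2)r = 1/39.
Thus r = 2/195 per minute.
The new server alone: 195/2 minutes; the old server alone: 65 minutes.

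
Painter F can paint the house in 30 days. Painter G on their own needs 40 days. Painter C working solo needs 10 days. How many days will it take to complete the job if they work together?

120/19 days

Combined rate: 1/30 + 1/40 + 1/10 = (4 + 3 + 12)/120 = 19/120 per day.
Time = 1 ÷ (19/120) = 120/19 days.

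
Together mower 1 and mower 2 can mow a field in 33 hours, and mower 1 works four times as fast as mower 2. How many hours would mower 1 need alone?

165/4 hours

Let mower 2's rate be r; then mower 1's rate is 4r, so together (4 + 1)r = 5r = 1/33.
Thus r = 1/165 per hour.
Mower 2 alone: 165 hours; mower 1 alone: 165/4 hours.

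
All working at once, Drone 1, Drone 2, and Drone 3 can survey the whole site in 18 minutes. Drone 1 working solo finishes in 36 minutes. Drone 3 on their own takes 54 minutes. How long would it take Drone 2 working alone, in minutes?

108 minutes

Combined rate is 1/18 per minute.
Known contribution: 1/36 + 1/54 = (3 + 2)/108 = 5/108 per minute.
So Drone 2's rate is 1/18 − 5/108 = 1/108, meaning 108 minutes alone.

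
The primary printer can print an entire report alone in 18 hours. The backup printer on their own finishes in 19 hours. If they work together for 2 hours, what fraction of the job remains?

Combined rate: 1/18 + 1/19 = (19 + 18)/342 = 37/342 per hour.
In 2 hours they complete 2·37/342 = 37/171 of the job.
So 134/171 remains.

134/171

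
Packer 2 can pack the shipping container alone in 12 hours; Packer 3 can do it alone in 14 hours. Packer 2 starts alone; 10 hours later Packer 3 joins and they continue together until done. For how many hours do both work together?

In 10 hours Packer 2 does 10/12 = 5/6 of the job, leaving 1/6.
Packer 2 and Packer 3 together work at 13/84 per hour, so finishing takes 1/6 ÷ 13/84 = 14/13 hours.

14/13 hours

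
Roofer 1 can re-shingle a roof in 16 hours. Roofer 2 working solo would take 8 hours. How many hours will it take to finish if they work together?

16/3 hours

Combined rate: 1/16 + 1/8 = (1 + 2)/16 = 3/16 per hour.
Time = 1 ÷ (3/16) = 16/3 hours.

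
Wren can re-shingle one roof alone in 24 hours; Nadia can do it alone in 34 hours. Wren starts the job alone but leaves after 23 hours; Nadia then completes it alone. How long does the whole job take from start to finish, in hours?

293/12 hours

In 23 hours Wren does 23/24 of the job, leaving 1/24.
Nadia works at 1/34 per hour, so finishing takes 1/24 ÷ 1/34 = 17/12 hours.
Total time = 23 + 17/12 = 293/12 hours.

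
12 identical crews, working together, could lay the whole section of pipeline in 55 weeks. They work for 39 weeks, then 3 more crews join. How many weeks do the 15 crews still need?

One crew does 1/660 of the job per week.
After 39 weeks with 12 crews, 39/55 is done (16/55 left).
With 15 crews the rate is 15/660 = 1/44, so the rest takes 16/55 ÷ 1/44 = 64/5 weeks.

64/5 weeks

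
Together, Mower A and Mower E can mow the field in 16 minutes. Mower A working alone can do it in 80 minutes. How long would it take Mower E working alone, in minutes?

20 minutes

Combined rate is 1/16 per minute.
Known contribution: 1/80 per minute.
So Mower E's rate is 1/16 − 1/80 = 1/20, meaning 20 minutes alone.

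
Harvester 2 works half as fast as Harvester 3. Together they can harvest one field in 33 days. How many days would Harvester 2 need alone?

Let Harvester 3's rate be r; then Harvester 2's rate is (1/2)r, so together (1/2 + 1)r = (3/2)r = 1/33.
Thus r = 2/99 per day.
Harvester 3 alone: 99/2 days; Harvester 2 alone: 99 days.

99 days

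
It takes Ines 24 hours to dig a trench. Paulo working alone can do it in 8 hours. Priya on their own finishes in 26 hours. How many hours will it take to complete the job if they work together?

39/8 hours

Combined rate: 1/24 + 1/8 + 1/26 = (13 + 39 + 12)/312 = 64/312 = 8/39 per hour.
Time = 1 ÷ (8/39) = 39/8 hours.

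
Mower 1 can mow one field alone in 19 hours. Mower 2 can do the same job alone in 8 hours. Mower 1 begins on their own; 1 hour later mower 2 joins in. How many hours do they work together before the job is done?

16/3 hours

In the first 1 hour mower 1 alone does 1/19 of the job, leaving 18/19.
Once everyone is working, combined rate: 1/19 + 1/8 = (8 + 19)/152 = 27/152 per hour.
Remaining 18/19 at 27/152 per hour takes 16/3 hours.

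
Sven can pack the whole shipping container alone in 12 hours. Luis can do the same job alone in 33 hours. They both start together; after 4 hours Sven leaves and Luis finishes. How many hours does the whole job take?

In the first 4 hours the combined rate is 5/44, so 5/11 of the job is done, leaving 6/11.
After Sven leaves the rate is 1/33 per hour; the remaining 6/11 takes 18 hours.
Total = 4 + 18 = 22 hours.

22 hours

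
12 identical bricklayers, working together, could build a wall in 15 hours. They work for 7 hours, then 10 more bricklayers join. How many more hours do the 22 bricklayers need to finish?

One bricklayer does 1/180 of the job per hour.
After 7 hours with 12 bricklayers, 7/15 is done (8/15 left).
With 22 bricklayers the rate is 22/180 = 11/90, so the rest takes 8/15 ÷ 11/90 = 48/11 hours.

48/11 hours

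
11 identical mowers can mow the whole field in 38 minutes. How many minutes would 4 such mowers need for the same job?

Total work is 11·38 = 418 mower-minutes.
With 4 mowers: 418/4 = 209/2 minutes.

209/2 minutes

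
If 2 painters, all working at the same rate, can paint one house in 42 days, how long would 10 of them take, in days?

Total work is 2·42 = 84 painter-days.
With 10 painters: 84/10 = 42/5 days.

42/5 days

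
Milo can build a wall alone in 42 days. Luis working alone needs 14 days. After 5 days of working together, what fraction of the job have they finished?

Combined rate: 1/42 + 1/14 = (1 + 3)/42 = 4/42 = 2/21 per day.
In 5 days they complete 5·2/21 = 10/21 of the job.

10/21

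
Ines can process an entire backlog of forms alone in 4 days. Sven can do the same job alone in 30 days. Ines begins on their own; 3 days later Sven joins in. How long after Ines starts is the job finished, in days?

66/17 days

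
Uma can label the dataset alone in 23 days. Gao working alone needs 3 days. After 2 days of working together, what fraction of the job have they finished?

Combined rate: 1/23 + 1/3 = (3 + 23)/69 = 26/69 per day.
In 2 days they complete 2·26/69 = 52/69 of the job.

52/69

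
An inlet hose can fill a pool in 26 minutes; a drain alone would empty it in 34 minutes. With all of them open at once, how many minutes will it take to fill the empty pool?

Net rate = 1/26 − 1/34 = (17 − 13)/442 = 4/442 = 2/221 per minute.
Filling time = 1 ÷ (2/221) = 221/2 minutes.

221/2 minutes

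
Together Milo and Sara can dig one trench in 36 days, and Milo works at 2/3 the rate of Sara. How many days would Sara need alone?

Let Sara's rate be r; then Milo's rate is (2/3)r, so together (2/3 + 1)r = (5/3)r = 1/36.
Thus r = 1/60 per day.
Sara alone: 60 days; Milo alone: 90 days.

60 days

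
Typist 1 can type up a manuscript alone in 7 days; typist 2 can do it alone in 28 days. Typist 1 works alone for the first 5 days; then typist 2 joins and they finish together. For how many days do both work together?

In 5 days typist 1 does 5/7 of the job, leaving 2/7.
Typist 1 and typist 2 together work at 5/28 per day, so finishing takes 2/7 ÷ 5/28 = 8/5 days.

8/5 days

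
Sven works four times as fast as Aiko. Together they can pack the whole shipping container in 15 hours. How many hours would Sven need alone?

Let Aiko's rate be r; then Sven's rate is 4r, so together (4 + 1)r = 5r = 1/15.
Thus r = 1/75 per hour.
Aiko alone: 75 hours; Sven alone: 75/4 hours.

75/4 hours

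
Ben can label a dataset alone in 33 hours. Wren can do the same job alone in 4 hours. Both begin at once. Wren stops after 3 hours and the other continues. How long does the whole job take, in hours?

In the first 3 hours the combined rate is 37/132, so 37/44 of the job is done, leaving 7/44.
After Wren leaves the rate is 1/33 per hour; the remaining 7/44 takes 21/4 hours.
Total = 3 + 21/4 = 33/4 hours.

33/4 hours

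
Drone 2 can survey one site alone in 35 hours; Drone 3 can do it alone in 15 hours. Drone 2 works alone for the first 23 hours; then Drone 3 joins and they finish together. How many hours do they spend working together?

In 23 hours Drone 2 does 23/35 of the job, leaving 12/35.
Drone 2 and Drone 3 together work at 2/21 per hour, so finishing takes 12/35 ÷ 2/21 = 18/5 hours.

18/5 hours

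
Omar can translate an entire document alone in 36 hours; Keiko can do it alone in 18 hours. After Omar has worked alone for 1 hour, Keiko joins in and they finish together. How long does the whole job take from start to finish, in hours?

38/3 hours

In 1 hour Omar does 1/36 of the job, leaving 35/36.
Omar and Keiko together work at 1/12 per hour, so finishing takes 35/36 ÷ 1/12 = 35/3 hours.
Total time = 1 + 35/3 = 38/3 hours.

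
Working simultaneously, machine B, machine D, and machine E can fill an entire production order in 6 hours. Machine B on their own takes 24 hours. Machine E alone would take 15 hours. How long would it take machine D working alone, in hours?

120/7 hours

Combined rate is 1/6 per hour.
Known contribution: 1/24 + 1/15 = (5 + 8)/120 = 13/120 per hour.
So machine D's rate is 1/6 − 13/120 = 7/120, meaning 120/7 hours alone.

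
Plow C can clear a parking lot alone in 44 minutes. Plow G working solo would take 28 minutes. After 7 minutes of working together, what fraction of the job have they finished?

Combined rate: 1/44 + 1/28 = (7 + 11)/308 = 18/308 = 9/154 per minute.
In 7 minutes they complete 7·9/154 = 9/22 of the job.

9/22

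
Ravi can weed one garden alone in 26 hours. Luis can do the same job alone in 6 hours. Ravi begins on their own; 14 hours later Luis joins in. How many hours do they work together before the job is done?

In the first 14 hours Ravi alone does 14/26 = 7/13 of the job, leaving 6/13.
Once everyone is working, combined rate: 1/26 + 1/6 = (3 + 13)/78 = 16/78 = 8/39 per hour.
Remaining 6/13 at 8/39 per hour takes 9/4 hours.

9/4 hours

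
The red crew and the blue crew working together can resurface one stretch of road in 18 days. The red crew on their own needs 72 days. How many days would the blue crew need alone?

24 days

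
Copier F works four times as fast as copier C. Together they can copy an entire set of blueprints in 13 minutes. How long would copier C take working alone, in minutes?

Let copier C's rate be r; then copier F's rate is 4r, so together (4 + 1)r = 5r = 1/13.
Thus r = 1/65 per minute.
Copier C alone: 65 minutes; copier F alone: 65/4 minutes.

65 minutes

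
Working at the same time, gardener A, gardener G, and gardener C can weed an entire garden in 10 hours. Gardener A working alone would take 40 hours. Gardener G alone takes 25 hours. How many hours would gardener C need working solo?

200/7 hours

Combined rate is 1/10 per hour.
Known contribution: 1/40 + 1/25 = (5 + 8)/200 = 13/200 per hour.
So gardener C's rate is 1/10 − 13/200 = 7/200, meaning 200/7 hours alone.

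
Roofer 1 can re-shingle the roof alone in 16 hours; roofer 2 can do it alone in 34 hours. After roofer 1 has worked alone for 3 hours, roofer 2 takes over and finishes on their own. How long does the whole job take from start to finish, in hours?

In 3 hours roofer 1 does 3/16 of the job, leaving 13/16.
Roofer 2 works at 1/34 per hour, so finishing takes 13/16 ÷ 1/34 = 221/8 hours.
Total time = 3 + 221/8 = 245/8 hours.

245/8 hours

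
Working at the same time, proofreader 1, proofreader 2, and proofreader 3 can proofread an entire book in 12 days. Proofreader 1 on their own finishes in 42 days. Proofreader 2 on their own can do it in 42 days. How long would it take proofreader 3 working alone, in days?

28 days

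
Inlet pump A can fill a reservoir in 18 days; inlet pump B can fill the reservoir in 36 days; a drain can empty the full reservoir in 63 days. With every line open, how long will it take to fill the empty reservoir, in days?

Net rate = 1/18 + 1/36 − 1/63 = (14 + 7 − 4)/252 = 17/252 per day.
Filling time = 1 ÷ (17/252) = 252/17 days.

252/17 days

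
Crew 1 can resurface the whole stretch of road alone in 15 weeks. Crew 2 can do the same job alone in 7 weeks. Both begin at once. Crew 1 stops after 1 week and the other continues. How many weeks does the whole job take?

In the first 1 week the combined rate is 22/105, so 22/105 of the job is done, leaving 83/105.
After Crew 1 leaves the rate is 1/7 per week; the remaining 83/105 takes 83/15 weeks.
Total = 1 + 83/15 = 98/15 weeks.

98/15 weeks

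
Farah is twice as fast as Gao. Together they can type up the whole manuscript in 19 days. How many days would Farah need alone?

57/2 days

Let Gao's rate be r; then Farah's rate is 2r, so together (2 + 1)r = 3r = 1/19.
Thus r = 1/57 per day.
Gao alone: 57 days; Farah alone: 57/2 days.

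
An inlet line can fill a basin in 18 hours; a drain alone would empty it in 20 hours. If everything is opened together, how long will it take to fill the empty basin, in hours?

Net rate = 1/18 − 1/20 = (10 − 9)/180 = 1/180 per hour.
Filling time = 1 ÷ (1/180) = 180 hours.

180 hours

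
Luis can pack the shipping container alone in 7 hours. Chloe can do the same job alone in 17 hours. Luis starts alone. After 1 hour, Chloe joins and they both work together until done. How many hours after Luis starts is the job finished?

21/4 hours

In the first 1 hour Luis alone does 1/7 of the job, leaving 6/7.
Once everyone is working, combined rate: 1/7 + 1/17 = (17 + 7)/119 = 24/119 per hour.
Remaining 6/7 at 24/119 per hour takes 17/4 hours.
Total from the start = 1 + 17/4 = 21/4 hours.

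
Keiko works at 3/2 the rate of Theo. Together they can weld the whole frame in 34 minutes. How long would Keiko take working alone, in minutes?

Let Theo's rate be r; then Keiko's rate is (3/2)r, so together (3/2 + 1)r = (5/2)r = 1/34.
Thus r = 1/85 per minute.
Theo alone: 85 minutes; Keiko alone: 170/3 minutes.

170/3 minutes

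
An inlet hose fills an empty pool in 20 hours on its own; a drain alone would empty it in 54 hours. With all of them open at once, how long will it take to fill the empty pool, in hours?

540/17 hours

Net rate = 1/20 − 1/54 = (27 − 10)/540 = 17/540 per hour.
Filling time = 1 ÷ (17/540) = 540/17 hours.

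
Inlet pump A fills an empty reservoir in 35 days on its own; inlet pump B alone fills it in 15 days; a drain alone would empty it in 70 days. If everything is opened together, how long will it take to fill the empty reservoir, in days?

Net rate = 1/35 + 1/15 − 1/70 = (6 + 14 − 3)/210 = 17/210 per day.
Filling time = 1 ÷ (17/210) = 210/17 days.

210/17 days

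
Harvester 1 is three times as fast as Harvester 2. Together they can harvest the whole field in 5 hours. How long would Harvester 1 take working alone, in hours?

Let Harvester 2's rate be r; then Harvester 1's rate is 3r, so together (3 + 1)r = 4r = 1/5.
Thus r = 1/20 per hour.
Harvester 2 alone: 20 hours; Harvester 1 alone: 20/3 hours.

20/3 hours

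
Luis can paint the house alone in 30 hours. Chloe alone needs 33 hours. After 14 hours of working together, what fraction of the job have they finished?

49/55

Combined rate: 1/30 + 1/33 = (11 + 10)/330 = 21/330 = 7/110 per hour.
In 14 hours they complete 14·7/110 = 49/55 of the job.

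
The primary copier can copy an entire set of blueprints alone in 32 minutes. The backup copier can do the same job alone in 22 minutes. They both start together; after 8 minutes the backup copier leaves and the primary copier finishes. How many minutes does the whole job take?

In the first 8 minutes the combined rate is 27/352, so 27/44 of the job is done, leaving 17/44.
After the backup copier leaves the rate is 1/32 per minute; the remaining 17/44 takes 136/11 minutes.
Total = 8 + 136/11 = 224/11 minutes.

224/11 minutes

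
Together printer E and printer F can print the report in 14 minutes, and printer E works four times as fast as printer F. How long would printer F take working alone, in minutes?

Let printer F's rate be r; then printer E's rate is 4r, so together (4 + 1)r = 5r = 1/14.
Thus r = 1/70 per minute.
Printer F alone: 70 minutes; printer E alone: 35/2 minutes.

70 minutes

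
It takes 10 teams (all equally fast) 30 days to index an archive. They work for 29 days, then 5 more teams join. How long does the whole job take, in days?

89/3 days

One team does 1/300 of the job per day.
After 29 days with 10 teams, 29/30 is done (1/30 left).
With 15 teams the rate is 15/300 = 1/20, so the rest takes 1/30 ÷ 1/20 = 2/3 days.
Total = 29 + 2/3 = 89/3 days.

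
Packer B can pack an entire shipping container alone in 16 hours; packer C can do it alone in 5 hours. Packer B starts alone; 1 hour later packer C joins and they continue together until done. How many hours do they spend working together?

In 1 hour packer B does 1/16 of the job, leaving 15/16.
Packer B and packer C together work at 21/80 per hour, so finishing takes 15/16 ÷ 21/80 = 25/7 hours.

25/7 hours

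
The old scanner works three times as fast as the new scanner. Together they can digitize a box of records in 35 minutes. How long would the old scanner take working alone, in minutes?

140/3 minutes

Let the new scanner's rate be r; then the old scanner's rate is 3r, so together (3 + 1)r = 4r = 1/35.
Thus r = 1/140 per minute.
The new scanner alone: 140 minutes; the old scanner alone: 140/3 minutes.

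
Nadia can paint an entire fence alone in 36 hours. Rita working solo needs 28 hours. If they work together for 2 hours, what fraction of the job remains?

Combined rate: 1/36 + 1/28 = (7 + 9)/252 = 16/252 = 4/63 per hour.
In 2 hours they complete 2·4/63 = 8/63 of the job.
So 55/63 remains.

55/63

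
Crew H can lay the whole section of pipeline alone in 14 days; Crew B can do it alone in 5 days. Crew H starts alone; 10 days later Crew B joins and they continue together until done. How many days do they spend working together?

In 10 days Crew H does 10/14 = 5/7 of the job, leaving 2/7.
Crew H and Crew B together work at 19/70 per day, so finishing takes 2/7 ÷ 19/70 = 20/19 days.

20/19 days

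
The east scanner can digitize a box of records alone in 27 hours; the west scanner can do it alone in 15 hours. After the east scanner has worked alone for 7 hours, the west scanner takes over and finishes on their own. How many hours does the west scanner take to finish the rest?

100/9 hours

In 7 hours the east scanner does 7/27 of the job, leaving 20/27.
The west scanner works at 1/15 per hour, so finishing takes 20/27 ÷ 1/15 = 100/9 hours.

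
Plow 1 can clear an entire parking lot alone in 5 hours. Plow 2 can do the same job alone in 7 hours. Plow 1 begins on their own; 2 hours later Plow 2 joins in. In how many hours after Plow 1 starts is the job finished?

15/4 hours

In the first 2 hours Plow 1 alone does 2/5 of the job, leaving 3/5.
Once everyone is working, combined rate: 1/5 + 1/7 = (7 + 5)/35 = 12/35 per hour.
Remaining 3/5 at 12/35 per hour takes 7/4 hours.
Total from the start = 2 + 7/4 = 15/4 hours.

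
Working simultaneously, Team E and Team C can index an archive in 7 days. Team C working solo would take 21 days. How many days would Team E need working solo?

21/2 days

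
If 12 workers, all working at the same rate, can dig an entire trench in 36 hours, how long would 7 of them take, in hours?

432/7 hours

Total work is 12·36 = 432 worker-hours.
With 7 workers: 432/7 hours.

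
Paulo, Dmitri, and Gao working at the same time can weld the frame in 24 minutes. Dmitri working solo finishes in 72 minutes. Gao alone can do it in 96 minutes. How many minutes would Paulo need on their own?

288/5 minutes

Combined rate is 1/24 per minute.
Known contribution: 1/72 + 1/96 = (4 + 3)/288 = 7/288 per minute.
So Paulo's rate is 1/24 − 7/288 = 5/288, meaning 288/5 minutes alone.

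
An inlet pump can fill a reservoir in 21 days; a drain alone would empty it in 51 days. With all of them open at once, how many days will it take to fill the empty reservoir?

357/10 days

Net rate = 1/21 − 1/51 = (17 − 7)/357 = 10/357 per day.
Filling time = 1 ÷ (10/357) = 357/10 days.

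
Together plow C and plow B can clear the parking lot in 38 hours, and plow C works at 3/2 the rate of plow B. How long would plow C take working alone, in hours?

Let plow B's rate be r; then plow C's rate is (3/2)r, so together (3/2 + 1)r = (5/2)r = 1/38.
Thus r = 1/95 per hour.
Plow B alone: 95 hours; plow C alone: 190/3 hours.

190/3 hours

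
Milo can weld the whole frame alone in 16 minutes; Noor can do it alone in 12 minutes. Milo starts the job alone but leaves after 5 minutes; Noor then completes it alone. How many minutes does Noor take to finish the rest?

In 5 minutes Milo does 5/16 of the job, leaving 11/16.
Noor works at 1/12 per minute, so finishing takes 11/16 ÷ 1/12 = 33/4 minutes.

33/4 minutes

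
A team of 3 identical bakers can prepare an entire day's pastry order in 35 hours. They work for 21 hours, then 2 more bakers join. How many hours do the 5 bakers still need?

One baker does 1/105 of the job per hour.
After 21 hours with 3 bakers, 3/5 is done (2/5 left).
With 5 bakers the rate is 5/105 = 1/21, so the rest takes 2/5 ÷ 1/21 = 42/5 hours.

42/5 hours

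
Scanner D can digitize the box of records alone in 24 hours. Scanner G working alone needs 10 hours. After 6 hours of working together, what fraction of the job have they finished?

17/20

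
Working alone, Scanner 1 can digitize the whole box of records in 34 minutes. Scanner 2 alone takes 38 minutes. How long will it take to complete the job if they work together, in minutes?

323/18 minutes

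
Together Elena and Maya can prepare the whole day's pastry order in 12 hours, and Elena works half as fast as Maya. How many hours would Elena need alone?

Let Maya's rate be r; then Elena's rate is (1/2)r, so together (1/2 + 1)r = (3/2)r = 1/12.
Thus r = 1/18 per hour.
Maya alone: 18 hours; Elena alone: 36 hours.

36 hours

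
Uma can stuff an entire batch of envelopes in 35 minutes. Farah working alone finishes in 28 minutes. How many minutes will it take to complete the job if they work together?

With two workers the combined time is the product over the sum: 35·28/(35+28) = 980/63 = 140/9 minutes.

140/9 minutes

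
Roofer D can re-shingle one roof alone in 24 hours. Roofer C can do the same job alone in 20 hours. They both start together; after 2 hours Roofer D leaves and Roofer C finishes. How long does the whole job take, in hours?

55/3 hours

In the first 2 hours the combined rate is 11/120, so 11/60 of the job is done, leaving 49/60.
After Roofer D leaves the rate is 1/20 per hour; the remaining 49/60 takes 49/3 hours.
Total = 2 + 49/3 = 55/3 hours.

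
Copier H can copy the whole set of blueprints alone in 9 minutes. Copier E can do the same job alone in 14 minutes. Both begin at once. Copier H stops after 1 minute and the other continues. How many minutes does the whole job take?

In the first 1 minute the combined rate is 23/126, so 23/126 of the job is done, leaving 103/126.
After copier H leaves the rate is 1/14 per minute; the remaining 103/126 takes 103/9 minutes.
Total = 1 + 103/9 = 112/9 minutes.

112/9 minutes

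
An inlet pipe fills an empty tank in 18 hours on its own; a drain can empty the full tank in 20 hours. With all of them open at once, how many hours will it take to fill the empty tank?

180 hours

Net rate = 1/18 − 1/20 = (10 − 9)/180 = 1/180 per hour.
Filling time = 1 ÷ (1/180) = 180 hours.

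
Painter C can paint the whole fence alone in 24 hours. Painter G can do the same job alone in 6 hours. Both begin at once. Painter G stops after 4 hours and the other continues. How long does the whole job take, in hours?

8 hours

In the first 4 hours the combined rate is 5/24, so 5/6 of the job is done, leaving 1/6.
After Painter G leaves the rate is 1/24 per hour; the remaining 1/6 takes 4 hours.
Total = 4 + 4 = 8 hours.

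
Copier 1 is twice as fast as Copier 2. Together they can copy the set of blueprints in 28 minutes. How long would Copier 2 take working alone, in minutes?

84 minutes

Let Copier 2's rate be r; then Copier 1's rate is 2r, so together (2 + 1)r = 3r = 1/28.
Thus r = 1/84 per minute.
Copier 2 alone: 84 minutes; Copier 1 alone: 42 minutes.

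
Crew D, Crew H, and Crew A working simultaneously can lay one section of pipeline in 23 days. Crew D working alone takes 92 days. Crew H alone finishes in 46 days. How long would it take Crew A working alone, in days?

92 days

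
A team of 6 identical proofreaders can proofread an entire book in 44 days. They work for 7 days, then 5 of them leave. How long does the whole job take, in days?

One proofreader does 1/264 of the job per day.
After 7 days with 6 proofreaders, 7/44 is done (37/44 left).
With 1 proofreader the rate is 1/264, so the rest takes 37/44 ÷ 1/264 = 222 days.
Total = 7 + 222 = 229 days.

229 days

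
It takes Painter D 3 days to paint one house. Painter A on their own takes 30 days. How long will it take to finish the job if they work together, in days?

With two workers the combined time is the product over the sum: 3·30/(3+30) = 90/33 = 30/11 days.

30/11 days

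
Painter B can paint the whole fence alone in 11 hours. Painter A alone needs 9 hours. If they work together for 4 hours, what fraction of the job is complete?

Combined rate: 1/11 + 1/9 = (9 + 11)/99 = 20/99 per hour.
In 4 hours they complete 4·20/99 = 80/99 of the job.

80/99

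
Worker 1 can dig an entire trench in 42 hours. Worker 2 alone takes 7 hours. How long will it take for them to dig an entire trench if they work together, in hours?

6 hours

Combined rate: 1/42 + 1/7 = (1 + 6)/42 = 7/42 = 1/6 per hour.
Time = 1 ÷ (1/6) = 6 hours.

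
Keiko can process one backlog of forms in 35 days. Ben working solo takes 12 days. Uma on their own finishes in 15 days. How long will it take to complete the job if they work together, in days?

Combined rate: 1/35 + 1/12 + 1/15 = (12 + 35 + 28)/420 = 75/420 = 5/28 per day.
Time = 1 ÷ (5/28) = 28/5 days.

28/5 days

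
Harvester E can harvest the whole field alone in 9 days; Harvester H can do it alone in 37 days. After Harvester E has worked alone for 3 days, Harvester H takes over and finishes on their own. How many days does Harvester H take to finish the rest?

74/3 days

In 3 days Harvester E does 3/9 = 1/3 of the job, leaving 2/3.
Harvester H works at 1/37 per day, so finishing takes 2/3 ÷ 1/37 = 74/3 days.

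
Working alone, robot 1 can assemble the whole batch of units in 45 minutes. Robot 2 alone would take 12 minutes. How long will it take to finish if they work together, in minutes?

180/19 minutes

Combined rate: 1/45 + 1/12 = (4 + 15)/180 = 19/180 per minute.
Time = 1 ÷ (19/180) = 180/19 minutes.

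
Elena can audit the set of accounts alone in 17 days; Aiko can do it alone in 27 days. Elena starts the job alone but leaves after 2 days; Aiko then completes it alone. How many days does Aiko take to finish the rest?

In 2 days Elena does 2/17 of the job, leaving 15/17.
Aiko works at 1/27 per day, so finishing takes 15/17 ÷ 1/27 = 405/17 days.

405/17 days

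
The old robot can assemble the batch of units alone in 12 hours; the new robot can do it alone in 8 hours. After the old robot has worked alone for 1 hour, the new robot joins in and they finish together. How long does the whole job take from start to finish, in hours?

In 1 hour the old robot does 1/12 of the job, leaving 11/12.
The old robot and the new robot together work at 5/24 per hour, so finishing takes 11/12 ÷ 5/24 = 22/5 hours.
Total time = 1 + 22/5 = 27/5 hours.

27/5 hours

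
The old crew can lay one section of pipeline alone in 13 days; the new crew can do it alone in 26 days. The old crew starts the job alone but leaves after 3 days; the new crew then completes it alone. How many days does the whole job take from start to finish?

23 days

In 3 days the old crew does 3/13 of the job, leaving 10/13.
The new crew works at 1/26 per day, so finishing takes 10/13 ÷ 1/26 = 20 days.
Total time = 3 + 20 = 23 days.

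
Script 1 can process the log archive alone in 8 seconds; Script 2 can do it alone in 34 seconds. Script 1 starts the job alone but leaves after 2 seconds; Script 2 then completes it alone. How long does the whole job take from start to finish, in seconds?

55/2 seconds

In 2 seconds Script 1 does 2/8 = 1/4 of the job, leaving 3/4.
Script 2 works at 1/34 per second, so finishing takes 3/4 ÷ 1/34 = 51/2 seconds.
Total time = 2 + 51/2 = 55/2 seconds.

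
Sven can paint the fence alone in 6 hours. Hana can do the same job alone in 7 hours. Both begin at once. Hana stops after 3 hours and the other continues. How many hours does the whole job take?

In the first 3 hours the combined rate is 13/42, so 13/14 of the job is done, leaving 1/14.
After Hana leaves the rate is 1/6 per hour; the remaining 1/14 takes 3/7 hours.
Total = 3 + 3/7 = 24/7 hours.

24/7 hours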